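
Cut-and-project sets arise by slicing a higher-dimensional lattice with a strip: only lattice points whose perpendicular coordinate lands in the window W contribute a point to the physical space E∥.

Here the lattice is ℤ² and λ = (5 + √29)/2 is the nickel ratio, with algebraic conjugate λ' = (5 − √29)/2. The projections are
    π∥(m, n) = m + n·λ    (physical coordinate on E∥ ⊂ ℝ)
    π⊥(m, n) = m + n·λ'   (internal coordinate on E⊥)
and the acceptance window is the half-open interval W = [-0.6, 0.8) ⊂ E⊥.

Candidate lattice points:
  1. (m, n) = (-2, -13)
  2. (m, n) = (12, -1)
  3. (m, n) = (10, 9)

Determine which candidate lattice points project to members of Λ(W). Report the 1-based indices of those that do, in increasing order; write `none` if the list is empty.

1

λ' = (5−√29)/2 ≈ -0.1926.
[1] lift (-2,-13): star map gives 0.5036; window check -0.6 ≤ 0.5036 < 0.8 is true → IN Λ
[2] lift (12,-1): star map gives 12.1926; window check -0.6 ≤ 12.1926 < 0.8 is false → out
[3] lift (10,9): star map gives 8.2668; window check -0.6 ≤ 8.2668 < 0.8 is false → out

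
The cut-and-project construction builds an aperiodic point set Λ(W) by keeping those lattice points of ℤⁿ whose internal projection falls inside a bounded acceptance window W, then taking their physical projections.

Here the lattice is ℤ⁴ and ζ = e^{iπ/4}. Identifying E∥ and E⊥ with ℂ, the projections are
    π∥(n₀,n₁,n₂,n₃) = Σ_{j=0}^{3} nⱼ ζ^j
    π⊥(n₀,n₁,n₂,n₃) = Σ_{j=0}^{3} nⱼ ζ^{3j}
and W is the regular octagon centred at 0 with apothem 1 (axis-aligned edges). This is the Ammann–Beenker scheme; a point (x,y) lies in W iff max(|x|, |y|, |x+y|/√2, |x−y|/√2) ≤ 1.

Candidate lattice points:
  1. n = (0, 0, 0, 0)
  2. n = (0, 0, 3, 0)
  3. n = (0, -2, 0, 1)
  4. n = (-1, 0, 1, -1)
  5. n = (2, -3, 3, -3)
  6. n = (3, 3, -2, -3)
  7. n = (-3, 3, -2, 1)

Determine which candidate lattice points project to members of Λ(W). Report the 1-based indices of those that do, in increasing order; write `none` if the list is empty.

Internal map: ζ^{3j} for j=0..3 gives (1,0), (−√2/2,√2/2), (0,−1), (√2/2,√2/2).
candidate 1: n = (0, 0, 0, 0) → π⊥ ≈ (+0.0000, +0.0000); max(|x|,|y|,|x±y|/√2) = 0.0000 ≤ 1 ⇒ ∈ W
candidate 2: n = (0, 0, 3, 0) → π⊥ ≈ (+0.0000, -3.0000); max(|x|,|y|,|x±y|/√2) = 3.0000 > 1 ⇒ ∉ W
candidate 3: n = (0, -2, 0, 1) → π⊥ ≈ (+2.1213, -0.7071); max(|x|,|y|,|x±y|/√2) = 2.1213 > 1 ⇒ ∉ W
candidate 4: n = (-1, 0, 1, -1) → π⊥ ≈ (-1.7071, -1.7071); max(|x|,|y|,|x±y|/√2) = 2.4142 > 1 ⇒ ∉ W
candidate 5: n = (2, -3, 3, -3) → π⊥ ≈ (+2.0000, -7.2426); max(|x|,|y|,|x±y|/√2) = 7.2426 > 1 ⇒ ∉ W
candidate 6: n = (3, 3, -2, -3) → π⊥ ≈ (-1.2426, +2.0000); max(|x|,|y|,|x±y|/√2) = 2.2929 > 1 ⇒ ∉ W
candidate 7: n = (-3, 3, -2, 1) → π⊥ ≈ (-4.4142, +4.8284); max(|x|,|y|,|x±y|/√2) = 6.5355 > 1 ⇒ ∉ W

1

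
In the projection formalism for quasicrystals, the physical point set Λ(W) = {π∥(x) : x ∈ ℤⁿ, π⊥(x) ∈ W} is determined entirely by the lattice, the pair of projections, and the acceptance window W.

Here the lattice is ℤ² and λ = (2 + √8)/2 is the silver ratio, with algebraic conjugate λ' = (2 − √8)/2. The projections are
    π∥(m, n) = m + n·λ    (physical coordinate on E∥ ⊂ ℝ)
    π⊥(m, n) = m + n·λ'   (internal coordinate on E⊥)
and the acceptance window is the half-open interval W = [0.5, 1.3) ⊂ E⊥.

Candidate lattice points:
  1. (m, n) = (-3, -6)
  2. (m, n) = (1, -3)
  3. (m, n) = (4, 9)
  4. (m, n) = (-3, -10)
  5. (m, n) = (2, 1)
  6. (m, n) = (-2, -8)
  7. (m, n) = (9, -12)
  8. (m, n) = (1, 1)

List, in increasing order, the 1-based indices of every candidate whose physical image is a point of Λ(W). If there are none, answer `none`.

4, 8

λ' = (2−√8)/2 ≈ -0.4142.
[1] lift (-3,-6): star map gives -0.5147; window check 0.5 ≤ -0.5147 < 1.3 is false → out
[2] lift (1,-3): star map gives 2.2426; window check 0.5 ≤ 2.2426 < 1.3 is false → out
[3] lift (4,9): star map gives 0.2721; window check 0.5 ≤ 0.2721 < 1.3 is false → out
[4] lift (-3,-10): star map gives 1.1421; window check 0.5 ≤ 1.1421 < 1.3 is true → IN Λ
[5] lift (2,1): star map gives 1.5858; window check 0.5 ≤ 1.5858 < 1.3 is false → out
[6] lift (-2,-8): star map gives 1.3137; window check 0.5 ≤ 1.3137 < 1.3 is false → out
[7] lift (9,-12): star map gives 13.9706; window check 0.5 ≤ 13.9706 < 1.3 is false → out
[8] lift (1,1): star map gives 0.5858; window check 0.5 ≤ 0.5858 < 1.3 is true → IN Λ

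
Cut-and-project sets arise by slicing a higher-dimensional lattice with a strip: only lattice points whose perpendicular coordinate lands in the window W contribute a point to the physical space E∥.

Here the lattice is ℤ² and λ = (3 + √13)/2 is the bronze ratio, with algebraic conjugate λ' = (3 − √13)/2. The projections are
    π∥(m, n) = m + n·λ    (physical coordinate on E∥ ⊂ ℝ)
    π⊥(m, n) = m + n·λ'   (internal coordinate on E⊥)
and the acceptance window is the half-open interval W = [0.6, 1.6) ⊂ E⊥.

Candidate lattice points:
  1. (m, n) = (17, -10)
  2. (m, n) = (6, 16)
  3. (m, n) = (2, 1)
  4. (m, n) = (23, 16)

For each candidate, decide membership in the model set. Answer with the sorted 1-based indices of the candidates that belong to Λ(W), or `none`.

2

Compute λ' = (3−√13)/2 = -0.3028, so π⊥(m,n) = m -0.3028·n.
[1] lift (17,-10): star map gives 20.0278; window check 0.6 ≤ 20.0278 < 1.6 is false → out
[2] lift (6,16): star map gives 1.1556; window check 0.6 ≤ 1.1556 < 1.6 is true → IN Λ
[3] lift (2,1): star map gives 1.6972; window check 0.6 ≤ 1.6972 < 1.6 is false → out
[4] lift (23,16): star map gives 18.1556; window check 0.6 ≤ 18.1556 < 1.6 is false → out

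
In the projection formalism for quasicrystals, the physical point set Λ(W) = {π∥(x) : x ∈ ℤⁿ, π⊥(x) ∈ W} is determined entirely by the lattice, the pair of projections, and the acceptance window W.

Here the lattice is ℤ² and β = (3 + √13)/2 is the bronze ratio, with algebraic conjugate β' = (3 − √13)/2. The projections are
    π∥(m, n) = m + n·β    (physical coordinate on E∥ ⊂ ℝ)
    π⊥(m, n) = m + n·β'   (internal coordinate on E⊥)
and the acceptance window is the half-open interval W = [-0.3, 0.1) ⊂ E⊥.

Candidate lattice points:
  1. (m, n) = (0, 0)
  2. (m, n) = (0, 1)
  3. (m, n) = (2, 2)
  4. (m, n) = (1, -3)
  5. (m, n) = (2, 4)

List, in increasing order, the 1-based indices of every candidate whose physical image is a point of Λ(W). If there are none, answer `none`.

1

Numerically β ≈ 3.302776 and β' = −1/β ≈ -0.302776.
candidate 1: (m,n)=(0,0) → π∥ = 0+0·β ≈ 0.000000, π⊥ = 0+0·β' ≈ 0.000000 ∈ [-0.3, 0.1) ⇒ IN Λ
candidate 2: (m,n)=(0,1) → π∥ = 0+1·β ≈ 3.302776, π⊥ = 0+1·β' ≈ -0.302776 ∉ [-0.3, 0.1) ⇒ out
candidate 3: (m,n)=(2,2) → π∥ = 2+2·β ≈ 8.605551, π⊥ = 2+2·β' ≈ 1.394449 ∉ [-0.3, 0.1) ⇒ out
candidate 4: (m,n)=(1,-3) → π∥ = 1-3·β ≈ -8.908327, π⊥ = 1-3·β' ≈ 1.908327 ∉ [-0.3, 0.1) ⇒ out
candidate 5: (m,n)=(2,4) → π∥ = 2+4·β ≈ 15.211103, π⊥ = 2+4·β' ≈ 0.788897 ∉ [-0.3, 0.1) ⇒ out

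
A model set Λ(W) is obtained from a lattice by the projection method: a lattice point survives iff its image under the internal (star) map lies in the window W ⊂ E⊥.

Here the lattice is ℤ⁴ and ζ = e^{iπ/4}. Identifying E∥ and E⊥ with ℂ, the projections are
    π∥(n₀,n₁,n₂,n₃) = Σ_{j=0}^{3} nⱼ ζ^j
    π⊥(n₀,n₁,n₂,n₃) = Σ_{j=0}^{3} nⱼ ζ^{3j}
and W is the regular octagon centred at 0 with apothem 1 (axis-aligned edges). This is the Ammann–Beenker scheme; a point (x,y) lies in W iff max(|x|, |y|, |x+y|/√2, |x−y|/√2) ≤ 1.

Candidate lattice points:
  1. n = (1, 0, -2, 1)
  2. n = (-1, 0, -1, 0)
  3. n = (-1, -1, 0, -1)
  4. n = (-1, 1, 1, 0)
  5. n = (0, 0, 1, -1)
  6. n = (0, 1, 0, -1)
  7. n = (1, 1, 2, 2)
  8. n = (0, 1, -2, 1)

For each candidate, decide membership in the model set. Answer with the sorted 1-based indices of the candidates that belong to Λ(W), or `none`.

none

Internal map: ζ^{3j} for j=0..3 gives (1,0), (−√2/2,√2/2), (0,−1), (√2/2,√2/2).
candidate 1: n = (1, 0, -2, 1) → π⊥ ≈ (+1.7071, +2.7071); max(|x|,|y|,|x±y|/√2) = 3.1213 > 1 ⇒ ∉ W
candidate 2: n = (-1, 0, -1, 0) → π⊥ ≈ (-1.0000, +1.0000); max(|x|,|y|,|x±y|/√2) = 1.4142 > 1 ⇒ ∉ W
candidate 3: n = (-1, -1, 0, -1) → π⊥ ≈ (-1.0000, -1.4142); max(|x|,|y|,|x±y|/√2) = 1.7071 > 1 ⇒ ∉ W
candidate 4: n = (-1, 1, 1, 0) → π⊥ ≈ (-1.7071, -0.2929); max(|x|,|y|,|x±y|/√2) = 1.7071 > 1 ⇒ ∉ W
candidate 5: n = (0, 0, 1, -1) → π⊥ ≈ (-0.7071, -1.7071); max(|x|,|y|,|x±y|/√2) = 1.7071 > 1 ⇒ ∉ W
candidate 6: n = (0, 1, 0, -1) → π⊥ ≈ (-1.4142, +0.0000); max(|x|,|y|,|x±y|/√2) = 1.4142 > 1 ⇒ ∉ W
candidate 7: n = (1, 1, 2, 2) → π⊥ ≈ (+1.7071, +0.1213); max(|x|,|y|,|x±y|/√2) = 1.7071 > 1 ⇒ ∉ W
candidate 8: n = (0, 1, -2, 1) → π⊥ ≈ (+0.0000, +3.4142); max(|x|,|y|,|x±y|/√2) = 3.4142 > 1 ⇒ ∉ W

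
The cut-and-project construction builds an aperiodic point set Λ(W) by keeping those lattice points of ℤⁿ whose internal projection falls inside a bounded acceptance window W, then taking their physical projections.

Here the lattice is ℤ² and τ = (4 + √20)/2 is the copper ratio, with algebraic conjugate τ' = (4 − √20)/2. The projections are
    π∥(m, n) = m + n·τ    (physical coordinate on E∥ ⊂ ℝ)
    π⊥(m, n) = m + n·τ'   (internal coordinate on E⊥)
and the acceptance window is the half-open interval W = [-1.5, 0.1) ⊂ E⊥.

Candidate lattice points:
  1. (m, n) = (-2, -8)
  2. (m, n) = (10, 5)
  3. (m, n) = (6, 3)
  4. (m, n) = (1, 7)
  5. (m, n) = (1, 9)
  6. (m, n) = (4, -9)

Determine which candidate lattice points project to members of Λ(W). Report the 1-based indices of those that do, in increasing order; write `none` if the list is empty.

Numerically τ ≈ 4.23607 and τ' = −1/τ ≈ -0.23607.
candidate 1: (m,n)=(-2,-8) → π∥ = -2-8·τ ≈ -35.88854, π⊥ = -2-8·τ' ≈ -0.11146 ∈ [-1.5, 0.1) ⇒ IN Λ
candidate 2: (m,n)=(10,5) → π∥ = 10+5·τ ≈ 31.18034, π⊥ = 10+5·τ' ≈ 8.81966 ∉ [-1.5, 0.1) ⇒ out
candidate 3: (m,n)=(6,3) → π∥ = 6+3·τ ≈ 18.70820, π⊥ = 6+3·τ' ≈ 5.29180 ∉ [-1.5, 0.1) ⇒ out
candidate 4: (m,n)=(1,7) → π∥ = 1+7·τ ≈ 30.65248, π⊥ = 1+7·τ' ≈ -0.65248 ∈ [-1.5, 0.1) ⇒ IN Λ
candidate 5: (m,n)=(1,9) → π∥ = 1+9·τ ≈ 39.12461, π⊥ = 1+9·τ' ≈ -1.12461 ∈ [-1.5, 0.1) ⇒ IN Λ
candidate 6: (m,n)=(4,-9) → π∥ = 4-9·τ ≈ -34.12461, π⊥ = 4-9·τ' ≈ 6.12461 ∉ [-1.5, 0.1) ⇒ out

1, 4, 5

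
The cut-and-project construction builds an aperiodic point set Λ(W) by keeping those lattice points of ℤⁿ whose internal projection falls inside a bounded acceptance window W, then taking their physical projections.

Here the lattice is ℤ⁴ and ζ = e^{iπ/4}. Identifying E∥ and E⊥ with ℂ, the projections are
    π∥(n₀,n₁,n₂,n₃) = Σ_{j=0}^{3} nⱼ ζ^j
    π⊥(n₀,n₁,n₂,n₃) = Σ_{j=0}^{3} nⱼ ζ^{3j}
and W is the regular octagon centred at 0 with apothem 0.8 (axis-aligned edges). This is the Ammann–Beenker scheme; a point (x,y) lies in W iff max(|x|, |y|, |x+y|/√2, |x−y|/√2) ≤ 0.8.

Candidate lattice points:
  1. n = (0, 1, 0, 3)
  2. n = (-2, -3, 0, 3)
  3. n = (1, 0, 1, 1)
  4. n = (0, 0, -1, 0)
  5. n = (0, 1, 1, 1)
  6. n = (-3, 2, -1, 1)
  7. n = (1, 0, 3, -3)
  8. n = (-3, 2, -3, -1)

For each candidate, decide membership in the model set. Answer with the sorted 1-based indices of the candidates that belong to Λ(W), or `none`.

Internal map: ζ^{3j} for j=0..3 gives (1,0), (−√2/2,√2/2), (0,−1), (√2/2,√2/2).
#1 (0, 1, 0, 3): internal (1.41421, 2.82843); octagon support 3.00000 vs apothem 0.8 → ∉ W
#2 (-2, -3, 0, 3): internal (2.24264, 0.00000); octagon support 2.24264 vs apothem 0.8 → ∉ W
#3 (1, 0, 1, 1): internal (1.70711, -0.29289); octagon support 1.70711 vs apothem 0.8 → ∉ W
#4 (0, 0, -1, 0): internal (0.00000, 1.00000); octagon support 1.00000 vs apothem 0.8 → ∉ W
#5 (0, 1, 1, 1): internal (0.00000, 0.41421); octagon support 0.41421 vs apothem 0.8 → ∈ W
#6 (-3, 2, -1, 1): internal (-3.70711, 3.12132); octagon support 4.82843 vs apothem 0.8 → ∉ W
#7 (1, 0, 3, -3): internal (-1.12132, -5.12132); octagon support 5.12132 vs apothem 0.8 → ∉ W
#8 (-3, 2, -3, -1): internal (-5.12132, 3.70711); octagon support 6.24264 vs apothem 0.8 → ∉ W

5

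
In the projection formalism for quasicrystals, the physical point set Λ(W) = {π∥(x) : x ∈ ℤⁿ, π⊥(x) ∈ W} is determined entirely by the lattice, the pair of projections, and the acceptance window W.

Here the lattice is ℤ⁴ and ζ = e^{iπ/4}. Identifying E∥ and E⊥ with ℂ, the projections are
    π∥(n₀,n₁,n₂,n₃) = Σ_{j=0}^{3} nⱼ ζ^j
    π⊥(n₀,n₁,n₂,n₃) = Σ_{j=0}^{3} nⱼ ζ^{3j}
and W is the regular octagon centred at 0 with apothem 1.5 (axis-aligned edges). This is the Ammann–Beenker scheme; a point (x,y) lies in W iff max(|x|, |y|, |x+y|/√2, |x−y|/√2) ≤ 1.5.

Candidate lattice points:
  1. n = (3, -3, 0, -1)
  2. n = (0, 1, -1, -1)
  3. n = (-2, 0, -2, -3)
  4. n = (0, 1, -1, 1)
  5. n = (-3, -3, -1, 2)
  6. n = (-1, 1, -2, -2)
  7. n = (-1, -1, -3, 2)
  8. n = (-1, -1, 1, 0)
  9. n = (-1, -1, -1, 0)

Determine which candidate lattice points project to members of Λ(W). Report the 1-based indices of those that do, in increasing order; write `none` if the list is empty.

5, 9

π⊥(n) = n₀ + n₁ζ³ + n₂ζ⁶ + n₃ζ⁹ where ζ = e^{iπ/4}.
#1 (3, -3, 0, -1): internal (4.414214, -2.828427); octagon support 5.121320 vs apothem 1.5 → ∉ W
#2 (0, 1, -1, -1): internal (-1.414214, 1.000000); octagon support 1.707107 vs apothem 1.5 → ∉ W
#3 (-2, 0, -2, -3): internal (-4.121320, -0.121320); octagon support 4.121320 vs apothem 1.5 → ∉ W
#4 (0, 1, -1, 1): internal (0.000000, 2.414214); octagon support 2.414214 vs apothem 1.5 → ∉ W
#5 (-3, -3, -1, 2): internal (0.535534, 0.292893); octagon support 0.585786 vs apothem 1.5 → ∈ W
#6 (-1, 1, -2, -2): internal (-3.121320, 1.292893); octagon support 3.121320 vs apothem 1.5 → ∉ W
#7 (-1, -1, -3, 2): internal (1.121320, 3.707107); octagon support 3.707107 vs apothem 1.5 → ∉ W
#8 (-1, -1, 1, 0): internal (-0.292893, -1.707107); octagon support 1.707107 vs apothem 1.5 → ∉ W
#9 (-1, -1, -1, 0): internal (-0.292893, 0.292893); octagon support 0.414214 vs apothem 1.5 → ∈ W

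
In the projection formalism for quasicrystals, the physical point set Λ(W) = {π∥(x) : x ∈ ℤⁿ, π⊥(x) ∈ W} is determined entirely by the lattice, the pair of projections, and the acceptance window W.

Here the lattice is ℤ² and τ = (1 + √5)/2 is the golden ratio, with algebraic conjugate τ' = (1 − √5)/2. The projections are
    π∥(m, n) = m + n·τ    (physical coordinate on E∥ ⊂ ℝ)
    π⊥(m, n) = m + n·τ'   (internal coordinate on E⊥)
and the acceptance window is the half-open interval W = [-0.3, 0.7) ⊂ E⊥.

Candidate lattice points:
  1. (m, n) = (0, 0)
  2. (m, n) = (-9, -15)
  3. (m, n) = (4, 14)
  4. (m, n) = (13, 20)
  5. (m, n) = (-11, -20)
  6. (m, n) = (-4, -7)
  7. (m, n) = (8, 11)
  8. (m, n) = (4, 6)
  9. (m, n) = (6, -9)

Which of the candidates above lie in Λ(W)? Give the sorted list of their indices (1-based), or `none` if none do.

Compute τ' = (1−√5)/2 = -0.6180, so π⊥(m,n) = m -0.6180·n.
[1] lift (0,0): star map gives 0.0000; window check -0.3 ≤ 0.0000 < 0.7 is true → IN Λ
[2] lift (-9,-15): star map gives 0.2705; window check -0.3 ≤ 0.2705 < 0.7 is true → IN Λ
[3] lift (4,14): star map gives -4.6525; window check -0.3 ≤ -4.6525 < 0.7 is false → out
[4] lift (13,20): star map gives 0.6393; window check -0.3 ≤ 0.6393 < 0.7 is true → IN Λ
[5] lift (-11,-20): star map gives 1.3607; window check -0.3 ≤ 1.3607 < 0.7 is false → out
[6] lift (-4,-7): star map gives 0.3262; window check -0.3 ≤ 0.3262 < 0.7 is true → IN Λ
[7] lift (8,11): star map gives 1.2016; window check -0.3 ≤ 1.2016 < 0.7 is false → out
[8] lift (4,6): star map gives 0.2918; window check -0.3 ≤ 0.2918 < 0.7 is true → IN Λ
[9] lift (6,-9): star map gives 11.5623; window check -0.3 ≤ 11.5623 < 0.7 is false → out

1, 2, 4, 6, 8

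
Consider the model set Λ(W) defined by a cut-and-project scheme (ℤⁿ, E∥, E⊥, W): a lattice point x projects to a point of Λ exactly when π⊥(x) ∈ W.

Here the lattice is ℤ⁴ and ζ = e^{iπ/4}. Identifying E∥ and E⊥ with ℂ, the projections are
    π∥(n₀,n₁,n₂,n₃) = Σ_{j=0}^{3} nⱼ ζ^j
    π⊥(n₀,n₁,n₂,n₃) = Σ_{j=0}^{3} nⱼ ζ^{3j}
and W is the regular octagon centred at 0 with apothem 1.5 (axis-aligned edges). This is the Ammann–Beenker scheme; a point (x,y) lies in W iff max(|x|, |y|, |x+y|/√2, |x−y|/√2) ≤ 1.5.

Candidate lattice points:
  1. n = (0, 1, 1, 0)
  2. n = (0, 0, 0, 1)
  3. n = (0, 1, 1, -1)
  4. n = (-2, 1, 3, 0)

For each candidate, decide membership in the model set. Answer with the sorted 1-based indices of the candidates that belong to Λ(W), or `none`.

With ζ = e^{iπ/4} the internal vectors are ζ^0,ζ^3,ζ^6,ζ^9.
#1 (0, 1, 1, 0): internal (-0.70711, -0.29289); octagon support 0.70711 vs apothem 1.5 → ∈ W
#2 (0, 0, 0, 1): internal (0.70711, 0.70711); octagon support 1.00000 vs apothem 1.5 → ∈ W
#3 (0, 1, 1, -1): internal (-1.41421, -1.00000); octagon support 1.70711 vs apothem 1.5 → ∉ W
#4 (-2, 1, 3, 0): internal (-2.70711, -2.29289); octagon support 3.53553 vs apothem 1.5 → ∉ W

1, 2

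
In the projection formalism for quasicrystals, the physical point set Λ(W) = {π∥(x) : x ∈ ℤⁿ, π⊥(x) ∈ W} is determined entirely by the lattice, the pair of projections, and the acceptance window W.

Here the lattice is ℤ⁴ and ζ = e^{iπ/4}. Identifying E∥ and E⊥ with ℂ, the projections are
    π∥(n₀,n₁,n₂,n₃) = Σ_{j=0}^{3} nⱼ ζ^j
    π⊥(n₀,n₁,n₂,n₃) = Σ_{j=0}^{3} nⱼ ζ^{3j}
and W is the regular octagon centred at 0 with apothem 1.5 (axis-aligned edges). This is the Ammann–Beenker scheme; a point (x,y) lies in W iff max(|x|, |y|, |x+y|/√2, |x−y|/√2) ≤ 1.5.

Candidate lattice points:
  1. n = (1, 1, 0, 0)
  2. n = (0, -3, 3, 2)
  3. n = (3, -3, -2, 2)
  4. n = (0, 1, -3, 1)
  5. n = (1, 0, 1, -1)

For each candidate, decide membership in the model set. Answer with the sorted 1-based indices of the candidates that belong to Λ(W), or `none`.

1

π⊥(n) = n₀ + n₁ζ³ + n₂ζ⁶ + n₃ζ⁹ where ζ = e^{iπ/4}.
#1 (1, 1, 0, 0): internal (0.292893, 0.707107); octagon support 0.707107 vs apothem 1.5 → ∈ W
#2 (0, -3, 3, 2): internal (3.535534, -3.707107); octagon support 5.121320 vs apothem 1.5 → ∉ W
#3 (3, -3, -2, 2): internal (6.535534, 1.292893); octagon support 6.535534 vs apothem 1.5 → ∉ W
#4 (0, 1, -3, 1): internal (0.000000, 4.414214); octagon support 4.414214 vs apothem 1.5 → ∉ W
#5 (1, 0, 1, -1): internal (0.292893, -1.707107); octagon support 1.707107 vs apothem 1.5 → ∉ W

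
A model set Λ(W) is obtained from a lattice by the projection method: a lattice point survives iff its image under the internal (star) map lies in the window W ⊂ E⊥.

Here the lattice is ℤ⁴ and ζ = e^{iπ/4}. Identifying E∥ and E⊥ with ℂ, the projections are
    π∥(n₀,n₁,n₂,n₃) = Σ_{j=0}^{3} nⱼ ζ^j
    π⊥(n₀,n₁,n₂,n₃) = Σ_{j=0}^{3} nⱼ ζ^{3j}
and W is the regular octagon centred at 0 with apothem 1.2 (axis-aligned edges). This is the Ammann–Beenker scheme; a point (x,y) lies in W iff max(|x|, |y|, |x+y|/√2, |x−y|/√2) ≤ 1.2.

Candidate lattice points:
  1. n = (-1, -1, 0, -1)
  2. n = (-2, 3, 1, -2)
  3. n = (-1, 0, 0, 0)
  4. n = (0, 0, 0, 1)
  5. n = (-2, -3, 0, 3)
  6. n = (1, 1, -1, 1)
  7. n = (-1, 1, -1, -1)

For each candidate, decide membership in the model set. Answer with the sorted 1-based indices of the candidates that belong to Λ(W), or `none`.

Internal map: ζ^{3j} for j=0..3 gives (1,0), (−√2/2,√2/2), (0,−1), (√2/2,√2/2).
candidate 1: n = (-1, -1, 0, -1) → π⊥ ≈ (-1.00000, -1.41421); max(|x|,|y|,|x±y|/√2) = 1.70711 > 1.2 ⇒ ∉ W
candidate 2: n = (-2, 3, 1, -2) → π⊥ ≈ (-5.53553, -0.29289); max(|x|,|y|,|x±y|/√2) = 5.53553 > 1.2 ⇒ ∉ W
candidate 3: n = (-1, 0, 0, 0) → π⊥ ≈ (-1.00000, +0.00000); max(|x|,|y|,|x±y|/√2) = 1.00000 ≤ 1.2 ⇒ ∈ W
candidate 4: n = (0, 0, 0, 1) → π⊥ ≈ (+0.70711, +0.70711); max(|x|,|y|,|x±y|/√2) = 1.00000 ≤ 1.2 ⇒ ∈ W
candidate 5: n = (-2, -3, 0, 3) → π⊥ ≈ (+2.24264, +0.00000); max(|x|,|y|,|x±y|/√2) = 2.24264 > 1.2 ⇒ ∉ W
candidate 6: n = (1, 1, -1, 1) → π⊥ ≈ (+1.00000, +2.41421); max(|x|,|y|,|x±y|/√2) = 2.41421 > 1.2 ⇒ ∉ W
candidate 7: n = (-1, 1, -1, -1) → π⊥ ≈ (-2.41421, +1.00000); max(|x|,|y|,|x±y|/√2) = 2.41421 > 1.2 ⇒ ∉ W

3, 4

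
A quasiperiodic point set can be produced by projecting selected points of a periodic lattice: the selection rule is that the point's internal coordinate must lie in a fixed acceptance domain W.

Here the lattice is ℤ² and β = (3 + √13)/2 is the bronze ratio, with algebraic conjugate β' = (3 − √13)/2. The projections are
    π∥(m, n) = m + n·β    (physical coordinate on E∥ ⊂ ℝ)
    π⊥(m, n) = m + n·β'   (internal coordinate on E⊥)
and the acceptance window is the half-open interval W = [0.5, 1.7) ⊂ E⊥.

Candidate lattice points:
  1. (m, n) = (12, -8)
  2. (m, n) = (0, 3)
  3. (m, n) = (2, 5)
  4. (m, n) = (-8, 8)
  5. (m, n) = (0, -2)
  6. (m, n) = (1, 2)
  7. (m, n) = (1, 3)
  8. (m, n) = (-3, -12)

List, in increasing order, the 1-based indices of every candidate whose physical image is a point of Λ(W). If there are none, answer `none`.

Compute β' = (3−√13)/2 = -0.30278, so π⊥(m,n) = m -0.30278·n.
candidate 1: (m,n)=(12,-8) → π∥ = 12-8·β ≈ -14.42221, π⊥ = 12-8·β' ≈ 14.42221 ∉ [0.5, 1.7) ⇒ out
candidate 2: (m,n)=(0,3) → π∥ = 0+3·β ≈ 9.90833, π⊥ = 0+3·β' ≈ -0.90833 ∉ [0.5, 1.7) ⇒ out
candidate 3: (m,n)=(2,5) → π∥ = 2+5·β ≈ 18.51388, π⊥ = 2+5·β' ≈ 0.48612 ∉ [0.5, 1.7) ⇒ out
candidate 4: (m,n)=(-8,8) → π∥ = -8+8·β ≈ 18.42221, π⊥ = -8+8·β' ≈ -10.42221 ∉ [0.5, 1.7) ⇒ out
candidate 5: (m,n)=(0,-2) → π∥ = 0-2·β ≈ -6.60555, π⊥ = 0-2·β' ≈ 0.60555 ∈ [0.5, 1.7) ⇒ IN Λ
candidate 6: (m,n)=(1,2) → π∥ = 1+2·β ≈ 7.60555, π⊥ = 1+2·β' ≈ 0.39445 ∉ [0.5, 1.7) ⇒ out
candidate 7: (m,n)=(1,3) → π∥ = 1+3·β ≈ 10.90833, π⊥ = 1+3·β' ≈ 0.09167 ∉ [0.5, 1.7) ⇒ out
candidate 8: (m,n)=(-3,-12) → π∥ = -3-12·β ≈ -42.63331, π⊥ = -3-12·β' ≈ 0.63331 ∈ [0.5, 1.7) ⇒ IN Λ

5, 8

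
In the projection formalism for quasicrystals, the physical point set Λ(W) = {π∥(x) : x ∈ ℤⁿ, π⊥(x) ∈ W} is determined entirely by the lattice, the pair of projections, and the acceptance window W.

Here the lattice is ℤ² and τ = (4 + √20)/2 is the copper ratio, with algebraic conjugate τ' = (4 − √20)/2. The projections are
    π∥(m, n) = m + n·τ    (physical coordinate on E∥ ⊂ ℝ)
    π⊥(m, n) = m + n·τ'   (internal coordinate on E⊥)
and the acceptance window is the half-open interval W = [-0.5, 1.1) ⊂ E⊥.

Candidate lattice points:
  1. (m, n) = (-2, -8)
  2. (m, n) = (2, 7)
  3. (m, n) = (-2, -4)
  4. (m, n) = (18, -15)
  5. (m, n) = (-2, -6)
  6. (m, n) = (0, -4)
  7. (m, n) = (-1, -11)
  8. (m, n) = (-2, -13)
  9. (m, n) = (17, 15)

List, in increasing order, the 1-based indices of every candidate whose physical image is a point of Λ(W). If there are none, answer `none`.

Numerically τ ≈ 4.2361 and τ' = −1/τ ≈ -0.2361.
#1 (-2,-8): internal coord -2 + (-8)·τ' = -0.1115; -0.1115 ∈ [-0.5, 1.1) → IN Λ
#2 (2,7): internal coord 2 + (7)·τ' = +0.3475; +0.3475 ∈ [-0.5, 1.1) → IN Λ
#3 (-2,-4): internal coord -2 + (-4)·τ' = -1.0557; -1.0557 ∉ [-0.5, 1.1) → out
#4 (18,-15): internal coord 18 + (-15)·τ' = +21.5410; +21.5410 ∉ [-0.5, 1.1) → out
#5 (-2,-6): internal coord -2 + (-6)·τ' = -0.5836; -0.5836 ∉ [-0.5, 1.1) → out
#6 (0,-4): internal coord 0 + (-4)·τ' = +0.9443; +0.9443 ∈ [-0.5, 1.1) → IN Λ
#7 (-1,-11): internal coord -1 + (-11)·τ' = +1.5967; +1.5967 ∉ [-0.5, 1.1) → out
#8 (-2,-13): internal coord -2 + (-13)·τ' = +1.0689; +1.0689 ∈ [-0.5, 1.1) → IN Λ
#9 (17,15): internal coord 17 + (15)·τ' = +13.4590; +13.4590 ∉ [-0.5, 1.1) → out

1, 2, 6, 8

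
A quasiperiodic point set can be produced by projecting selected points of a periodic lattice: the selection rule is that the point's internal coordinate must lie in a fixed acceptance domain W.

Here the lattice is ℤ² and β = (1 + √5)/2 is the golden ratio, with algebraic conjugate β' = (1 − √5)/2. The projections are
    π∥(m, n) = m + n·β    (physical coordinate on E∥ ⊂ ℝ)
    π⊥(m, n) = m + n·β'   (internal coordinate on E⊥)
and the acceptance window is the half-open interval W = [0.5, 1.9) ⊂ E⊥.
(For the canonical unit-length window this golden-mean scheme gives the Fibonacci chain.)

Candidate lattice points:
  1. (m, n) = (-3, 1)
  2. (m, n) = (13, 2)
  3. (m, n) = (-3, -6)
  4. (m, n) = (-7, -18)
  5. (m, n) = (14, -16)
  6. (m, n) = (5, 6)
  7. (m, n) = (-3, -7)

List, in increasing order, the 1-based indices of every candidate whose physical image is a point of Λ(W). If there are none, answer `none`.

β' = (1−√5)/2 ≈ -0.6180.
candidate 1: (m,n)=(-3,1) → π∥ = -3+1·β ≈ -1.3820, π⊥ = -3+1·β' ≈ -3.6180 ∉ [0.5, 1.9) ⇒ out
candidate 2: (m,n)=(13,2) → π∥ = 13+2·β ≈ 16.2361, π⊥ = 13+2·β' ≈ 11.7639 ∉ [0.5, 1.9) ⇒ out
candidate 3: (m,n)=(-3,-6) → π∥ = -3-6·β ≈ -12.7082, π⊥ = -3-6·β' ≈ 0.7082 ∈ [0.5, 1.9) ⇒ IN Λ
candidate 4: (m,n)=(-7,-18) → π∥ = -7-18·β ≈ -36.1246, π⊥ = -7-18·β' ≈ 4.1246 ∉ [0.5, 1.9) ⇒ out
candidate 5: (m,n)=(14,-16) → π∥ = 14-16·β ≈ -11.8885, π⊥ = 14-16·β' ≈ 23.8885 ∉ [0.5, 1.9) ⇒ out
candidate 6: (m,n)=(5,6) → π∥ = 5+6·β ≈ 14.7082, π⊥ = 5+6·β' ≈ 1.2918 ∈ [0.5, 1.9) ⇒ IN Λ
candidate 7: (m,n)=(-3,-7) → π∥ = -3-7·β ≈ -14.3262, π⊥ = -3-7·β' ≈ 1.3262 ∈ [0.5, 1.9) ⇒ IN Λ

3, 6, 7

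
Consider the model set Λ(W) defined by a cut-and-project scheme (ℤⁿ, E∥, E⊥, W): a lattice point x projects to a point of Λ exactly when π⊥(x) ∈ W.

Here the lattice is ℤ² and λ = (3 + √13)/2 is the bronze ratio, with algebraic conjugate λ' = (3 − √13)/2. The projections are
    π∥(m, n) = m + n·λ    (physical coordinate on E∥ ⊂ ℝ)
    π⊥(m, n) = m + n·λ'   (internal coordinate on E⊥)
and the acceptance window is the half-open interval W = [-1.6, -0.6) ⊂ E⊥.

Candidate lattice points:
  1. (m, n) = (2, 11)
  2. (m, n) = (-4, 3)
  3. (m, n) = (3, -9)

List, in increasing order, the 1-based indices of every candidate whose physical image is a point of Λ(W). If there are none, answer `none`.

λ' = (3−√13)/2 ≈ -0.3028.
[1] lift (2,11): star map gives -1.3305; window check -1.6 ≤ -1.3305 < -0.6 is true → IN Λ
[2] lift (-4,3): star map gives -4.9083; window check -1.6 ≤ -4.9083 < -0.6 is false → out
[3] lift (3,-9): star map gives 5.7250; window check -1.6 ≤ 5.7250 < -0.6 is false → out

1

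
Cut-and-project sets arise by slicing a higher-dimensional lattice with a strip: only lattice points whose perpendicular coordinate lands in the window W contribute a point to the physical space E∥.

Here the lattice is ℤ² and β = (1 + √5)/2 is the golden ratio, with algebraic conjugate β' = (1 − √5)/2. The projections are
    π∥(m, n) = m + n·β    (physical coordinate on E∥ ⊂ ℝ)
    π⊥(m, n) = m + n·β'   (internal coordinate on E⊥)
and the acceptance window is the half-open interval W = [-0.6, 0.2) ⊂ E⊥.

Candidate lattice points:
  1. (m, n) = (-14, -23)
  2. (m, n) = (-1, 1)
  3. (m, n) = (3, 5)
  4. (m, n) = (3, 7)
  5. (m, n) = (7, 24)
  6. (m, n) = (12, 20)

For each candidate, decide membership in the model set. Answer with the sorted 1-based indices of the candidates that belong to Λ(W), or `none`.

β' = (1−√5)/2 ≈ -0.618034.
#1 (-14,-23): internal coord -14 + (-23)·β' = +0.214782; +0.214782 ∉ [-0.6, 0.2) → out
#2 (-1,1): internal coord -1 + (1)·β' = -1.618034; -1.618034 ∉ [-0.6, 0.2) → out
#3 (3,5): internal coord 3 + (5)·β' = -0.090170; -0.090170 ∈ [-0.6, 0.2) → IN Λ
#4 (3,7): internal coord 3 + (7)·β' = -1.326238; -1.326238 ∉ [-0.6, 0.2) → out
#5 (7,24): internal coord 7 + (24)·β' = -7.832816; -7.832816 ∉ [-0.6, 0.2) → out
#6 (12,20): internal coord 12 + (20)·β' = -0.360680; -0.360680 ∈ [-0.6, 0.2) → IN Λ

3, 6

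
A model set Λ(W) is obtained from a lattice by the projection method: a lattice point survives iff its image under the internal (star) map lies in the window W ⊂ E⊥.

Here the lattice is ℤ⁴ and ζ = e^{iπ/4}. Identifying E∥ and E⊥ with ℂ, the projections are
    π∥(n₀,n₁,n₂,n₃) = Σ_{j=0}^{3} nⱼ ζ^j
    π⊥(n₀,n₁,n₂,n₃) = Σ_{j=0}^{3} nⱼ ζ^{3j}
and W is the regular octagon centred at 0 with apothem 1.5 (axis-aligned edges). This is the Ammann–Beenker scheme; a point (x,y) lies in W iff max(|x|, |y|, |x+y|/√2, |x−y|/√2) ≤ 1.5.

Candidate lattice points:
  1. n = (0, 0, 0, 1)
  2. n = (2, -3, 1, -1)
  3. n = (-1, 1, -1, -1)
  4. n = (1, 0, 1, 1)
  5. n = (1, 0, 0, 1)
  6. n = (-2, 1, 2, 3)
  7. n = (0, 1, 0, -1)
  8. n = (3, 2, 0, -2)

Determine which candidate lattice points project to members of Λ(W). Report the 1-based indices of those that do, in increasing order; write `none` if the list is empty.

Internal map: ζ^{3j} for j=0..3 gives (1,0), (−√2/2,√2/2), (0,−1), (√2/2,√2/2).
#1 (0, 0, 0, 1): internal (0.707107, 0.707107); octagon support 1.000000 vs apothem 1.5 → ∈ W
#2 (2, -3, 1, -1): internal (3.414214, -3.828427); octagon support 5.121320 vs apothem 1.5 → ∉ W
#3 (-1, 1, -1, -1): internal (-2.414214, 1.000000); octagon support 2.414214 vs apothem 1.5 → ∉ W
#4 (1, 0, 1, 1): internal (1.707107, -0.292893); octagon support 1.707107 vs apothem 1.5 → ∉ W
#5 (1, 0, 0, 1): internal (1.707107, 0.707107); octagon support 1.707107 vs apothem 1.5 → ∉ W
#6 (-2, 1, 2, 3): internal (-0.585786, 0.828427); octagon support 1.000000 vs apothem 1.5 → ∈ W
#7 (0, 1, 0, -1): internal (-1.414214, 0.000000); octagon support 1.414214 vs apothem 1.5 → ∈ W
#8 (3, 2, 0, -2): internal (0.171573, 0.000000); octagon support 0.171573 vs apothem 1.5 → ∈ W

1, 6, 7, 8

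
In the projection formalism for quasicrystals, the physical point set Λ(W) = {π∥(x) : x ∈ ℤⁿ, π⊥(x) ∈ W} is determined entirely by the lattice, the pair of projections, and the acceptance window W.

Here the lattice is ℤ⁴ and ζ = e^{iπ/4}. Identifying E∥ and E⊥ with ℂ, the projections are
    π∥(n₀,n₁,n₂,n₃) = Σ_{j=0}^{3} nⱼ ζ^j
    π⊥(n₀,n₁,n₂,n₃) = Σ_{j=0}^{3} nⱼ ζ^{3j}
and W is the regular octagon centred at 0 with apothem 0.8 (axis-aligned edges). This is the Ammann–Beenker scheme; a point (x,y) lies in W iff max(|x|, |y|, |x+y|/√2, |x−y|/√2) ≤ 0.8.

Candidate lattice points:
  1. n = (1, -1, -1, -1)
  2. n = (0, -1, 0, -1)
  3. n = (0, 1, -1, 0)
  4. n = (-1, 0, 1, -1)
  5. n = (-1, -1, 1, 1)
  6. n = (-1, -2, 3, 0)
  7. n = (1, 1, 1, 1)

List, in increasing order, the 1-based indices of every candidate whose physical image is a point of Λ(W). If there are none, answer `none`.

none

With ζ = e^{iπ/4} the internal vectors are ζ^0,ζ^3,ζ^6,ζ^9.
#1 (1, -1, -1, -1): internal (1.00000, -0.41421); octagon support 1.00000 vs apothem 0.8 → ∉ W
#2 (0, -1, 0, -1): internal (0.00000, -1.41421); octagon support 1.41421 vs apothem 0.8 → ∉ W
#3 (0, 1, -1, 0): internal (-0.70711, 1.70711); octagon support 1.70711 vs apothem 0.8 → ∉ W
#4 (-1, 0, 1, -1): internal (-1.70711, -1.70711); octagon support 2.41421 vs apothem 0.8 → ∉ W
#5 (-1, -1, 1, 1): internal (0.41421, -1.00000); octagon support 1.00000 vs apothem 0.8 → ∉ W
#6 (-1, -2, 3, 0): internal (0.41421, -4.41421); octagon support 4.41421 vs apothem 0.8 → ∉ W
#7 (1, 1, 1, 1): internal (1.00000, 0.41421); octagon support 1.00000 vs apothem 0.8 → ∉ W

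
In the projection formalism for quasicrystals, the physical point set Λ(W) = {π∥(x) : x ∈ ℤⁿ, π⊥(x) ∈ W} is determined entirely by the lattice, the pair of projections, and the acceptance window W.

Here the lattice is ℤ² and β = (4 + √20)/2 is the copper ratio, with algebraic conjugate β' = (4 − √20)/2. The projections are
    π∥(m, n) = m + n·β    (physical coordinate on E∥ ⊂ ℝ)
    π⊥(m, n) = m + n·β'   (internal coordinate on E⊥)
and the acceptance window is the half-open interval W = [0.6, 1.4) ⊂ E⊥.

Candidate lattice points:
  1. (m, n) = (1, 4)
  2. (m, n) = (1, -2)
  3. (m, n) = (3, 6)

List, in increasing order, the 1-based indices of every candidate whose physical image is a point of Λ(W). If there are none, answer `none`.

Numerically β ≈ 4.2361 and β' = −1/β ≈ -0.2361.
[1] lift (1,4): star map gives 0.0557; window check 0.6 ≤ 0.0557 < 1.4 is false → out
[2] lift (1,-2): star map gives 1.4721; window check 0.6 ≤ 1.4721 < 1.4 is false → out
[3] lift (3,6): star map gives 1.5836; window check 0.6 ≤ 1.5836 < 1.4 is false → out

none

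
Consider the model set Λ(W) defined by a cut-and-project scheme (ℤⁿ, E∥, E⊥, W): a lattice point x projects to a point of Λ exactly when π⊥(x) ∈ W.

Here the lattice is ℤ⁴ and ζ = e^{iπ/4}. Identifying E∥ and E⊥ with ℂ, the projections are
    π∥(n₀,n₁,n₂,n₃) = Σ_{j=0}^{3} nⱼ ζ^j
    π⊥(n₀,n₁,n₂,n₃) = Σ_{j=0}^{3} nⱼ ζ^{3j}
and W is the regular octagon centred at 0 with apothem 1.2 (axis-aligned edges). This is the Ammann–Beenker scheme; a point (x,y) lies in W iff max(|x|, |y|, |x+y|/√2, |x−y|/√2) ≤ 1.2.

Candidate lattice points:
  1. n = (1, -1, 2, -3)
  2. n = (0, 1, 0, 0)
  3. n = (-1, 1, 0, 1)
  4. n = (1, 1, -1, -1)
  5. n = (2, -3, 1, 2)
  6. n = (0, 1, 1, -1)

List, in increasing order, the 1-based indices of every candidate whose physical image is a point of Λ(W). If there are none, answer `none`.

2, 4

Internal map: ζ^{3j} for j=0..3 gives (1,0), (−√2/2,√2/2), (0,−1), (√2/2,√2/2).
candidate 1: n = (1, -1, 2, -3) → π⊥ ≈ (-0.41421, -4.82843); max(|x|,|y|,|x±y|/√2) = 4.82843 > 1.2 ⇒ ∉ W
candidate 2: n = (0, 1, 0, 0) → π⊥ ≈ (-0.70711, +0.70711); max(|x|,|y|,|x±y|/√2) = 1.00000 ≤ 1.2 ⇒ ∈ W
candidate 3: n = (-1, 1, 0, 1) → π⊥ ≈ (-1.00000, +1.41421); max(|x|,|y|,|x±y|/√2) = 1.70711 > 1.2 ⇒ ∉ W
candidate 4: n = (1, 1, -1, -1) → π⊥ ≈ (-0.41421, +1.00000); max(|x|,|y|,|x±y|/√2) = 1.00000 ≤ 1.2 ⇒ ∈ W
candidate 5: n = (2, -3, 1, 2) → π⊥ ≈ (+5.53553, -1.70711); max(|x|,|y|,|x±y|/√2) = 5.53553 > 1.2 ⇒ ∉ W
candidate 6: n = (0, 1, 1, -1) → π⊥ ≈ (-1.41421, -1.00000); max(|x|,|y|,|x±y|/√2) = 1.70711 > 1.2 ⇒ ∉ W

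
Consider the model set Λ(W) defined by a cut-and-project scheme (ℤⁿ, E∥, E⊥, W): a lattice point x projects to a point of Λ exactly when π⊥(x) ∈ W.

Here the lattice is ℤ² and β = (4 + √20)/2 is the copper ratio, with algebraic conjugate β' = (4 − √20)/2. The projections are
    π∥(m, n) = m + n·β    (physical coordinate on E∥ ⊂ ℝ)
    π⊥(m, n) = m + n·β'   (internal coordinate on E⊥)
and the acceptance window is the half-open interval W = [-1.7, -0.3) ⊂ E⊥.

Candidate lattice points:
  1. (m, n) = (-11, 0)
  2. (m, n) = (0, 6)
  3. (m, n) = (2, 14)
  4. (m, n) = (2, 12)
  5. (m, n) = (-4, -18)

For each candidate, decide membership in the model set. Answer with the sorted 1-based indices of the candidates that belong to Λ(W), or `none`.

Numerically β ≈ 4.2361 and β' = −1/β ≈ -0.2361.
[1] lift (-11,0): star map gives -11.0000; window check -1.7 ≤ -11.0000 < -0.3 is false → out
[2] lift (0,6): star map gives -1.4164; window check -1.7 ≤ -1.4164 < -0.3 is true → IN Λ
[3] lift (2,14): star map gives -1.3050; window check -1.7 ≤ -1.3050 < -0.3 is true → IN Λ
[4] lift (2,12): star map gives -0.8328; window check -1.7 ≤ -0.8328 < -0.3 is true → IN Λ
[5] lift (-4,-18): star map gives 0.2492; window check -1.7 ≤ 0.2492 < -0.3 is false → out

2, 3, 4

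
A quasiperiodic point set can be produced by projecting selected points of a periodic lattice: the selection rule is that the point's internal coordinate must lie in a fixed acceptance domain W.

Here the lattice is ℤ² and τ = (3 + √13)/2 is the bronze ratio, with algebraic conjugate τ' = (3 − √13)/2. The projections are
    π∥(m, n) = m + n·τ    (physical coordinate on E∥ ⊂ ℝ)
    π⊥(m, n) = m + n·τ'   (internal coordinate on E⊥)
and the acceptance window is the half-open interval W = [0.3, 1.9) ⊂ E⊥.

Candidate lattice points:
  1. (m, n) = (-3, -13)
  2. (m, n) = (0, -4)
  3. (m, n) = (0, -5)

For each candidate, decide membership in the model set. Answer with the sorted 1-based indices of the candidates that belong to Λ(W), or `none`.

1, 2, 3

Numerically τ ≈ 3.3028 and τ' = −1/τ ≈ -0.3028.
candidate 1: (m,n)=(-3,-13) → π∥ = -3-13·τ ≈ -45.9361, π⊥ = -3-13·τ' ≈ 0.9361 ∈ [0.3, 1.9) ⇒ IN Λ
candidate 2: (m,n)=(0,-4) → π∥ = 0-4·τ ≈ -13.2111, π⊥ = 0-4·τ' ≈ 1.2111 ∈ [0.3, 1.9) ⇒ IN Λ
candidate 3: (m,n)=(0,-5) → π∥ = 0-5·τ ≈ -16.5139, π⊥ = 0-5·τ' ≈ 1.5139 ∈ [0.3, 1.9) ⇒ IN Λ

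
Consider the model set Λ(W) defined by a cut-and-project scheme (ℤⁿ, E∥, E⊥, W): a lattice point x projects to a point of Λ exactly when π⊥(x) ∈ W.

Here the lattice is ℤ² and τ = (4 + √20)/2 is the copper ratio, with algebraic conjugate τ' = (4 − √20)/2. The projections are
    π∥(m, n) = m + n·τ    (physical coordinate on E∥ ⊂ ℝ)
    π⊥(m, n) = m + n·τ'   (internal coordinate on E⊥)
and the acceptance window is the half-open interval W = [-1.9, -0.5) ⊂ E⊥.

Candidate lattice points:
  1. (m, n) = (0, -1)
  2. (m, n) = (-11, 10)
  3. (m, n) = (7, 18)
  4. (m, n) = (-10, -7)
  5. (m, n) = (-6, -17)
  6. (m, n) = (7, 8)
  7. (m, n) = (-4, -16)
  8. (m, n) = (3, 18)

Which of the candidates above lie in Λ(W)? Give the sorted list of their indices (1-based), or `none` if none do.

8

Compute τ' = (4−√20)/2 = -0.2361, so π⊥(m,n) = m -0.2361·n.
#1 (0,-1): internal coord 0 + (-1)·τ' = +0.2361; +0.2361 ∉ [-1.9, -0.5) → out
#2 (-11,10): internal coord -11 + (10)·τ' = -13.3607; -13.3607 ∉ [-1.9, -0.5) → out
#3 (7,18): internal coord 7 + (18)·τ' = +2.7508; +2.7508 ∉ [-1.9, -0.5) → out
#4 (-10,-7): internal coord -10 + (-7)·τ' = -8.3475; -8.3475 ∉ [-1.9, -0.5) → out
#5 (-6,-17): internal coord -6 + (-17)·τ' = -1.9868; -1.9868 ∉ [-1.9, -0.5) → out
#6 (7,8): internal coord 7 + (8)·τ' = +5.1115; +5.1115 ∉ [-1.9, -0.5) → out
#7 (-4,-16): internal coord -4 + (-16)·τ' = -0.2229; -0.2229 ∉ [-1.9, -0.5) → out
#8 (3,18): internal coord 3 + (18)·τ' = -1.2492; -1.2492 ∈ [-1.9, -0.5) → IN Λ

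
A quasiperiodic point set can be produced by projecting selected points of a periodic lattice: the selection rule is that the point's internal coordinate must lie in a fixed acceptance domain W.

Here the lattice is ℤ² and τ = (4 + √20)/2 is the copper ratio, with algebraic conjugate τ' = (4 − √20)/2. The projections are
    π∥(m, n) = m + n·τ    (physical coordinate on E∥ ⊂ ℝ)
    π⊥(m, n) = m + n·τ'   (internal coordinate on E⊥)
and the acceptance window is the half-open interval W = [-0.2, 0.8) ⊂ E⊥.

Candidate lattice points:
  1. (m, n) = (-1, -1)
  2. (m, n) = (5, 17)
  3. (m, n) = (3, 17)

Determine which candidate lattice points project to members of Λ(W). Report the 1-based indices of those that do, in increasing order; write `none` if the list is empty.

τ' = (4−√20)/2 ≈ -0.23607.
candidate 1: (m,n)=(-1,-1) → π∥ = -1-1·τ ≈ -5.23607, π⊥ = -1-1·τ' ≈ -0.76393 ∉ [-0.2, 0.8) ⇒ out
candidate 2: (m,n)=(5,17) → π∥ = 5+17·τ ≈ 77.01316, π⊥ = 5+17·τ' ≈ 0.98684 ∉ [-0.2, 0.8) ⇒ out
candidate 3: (m,n)=(3,17) → π∥ = 3+17·τ ≈ 75.01316, π⊥ = 3+17·τ' ≈ -1.01316 ∉ [-0.2, 0.8) ⇒ out

none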